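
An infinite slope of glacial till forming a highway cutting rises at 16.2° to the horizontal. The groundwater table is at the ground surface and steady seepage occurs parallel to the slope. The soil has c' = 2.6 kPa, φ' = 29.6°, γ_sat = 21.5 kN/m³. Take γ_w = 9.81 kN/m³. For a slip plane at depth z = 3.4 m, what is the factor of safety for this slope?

FS = 1.20

With seepage parallel to the slope and the water table at the surface, the effective normal stress on the slip plane uses the buoyant unit weight γ' = γ_sat − γ_w while the driving shear stress uses γ_sat:
FS = [c' + γ' z cos²β tanφ'] / [γ_sat z sinβ cosβ]
γ' = 21.5 − 9.81 = 11.69 kN/m³
Numerator = 2.6 + 11.69·3.4·cos²16.2°·tan29.6° = 2.6 + 11.69·3.4·0.9222·0.5681 = 23.421 kPa
Denominator = 21.5·3.4·sin16.2°·cos16.2° = 21.5·3.4·0.2790·0.9603 = 19.584 kPa
FS = 23.421 / 19.584 = 1.196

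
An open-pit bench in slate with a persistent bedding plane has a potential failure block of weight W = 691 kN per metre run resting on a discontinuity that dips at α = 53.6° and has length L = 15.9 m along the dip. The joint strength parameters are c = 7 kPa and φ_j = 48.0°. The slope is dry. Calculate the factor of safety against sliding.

FS = 1.02

Resolving the block weight along and normal to the plane and applying the Mohr–Coulomb strength on the joint:
N' = W cosα = 691·cos53.6° = 410.1 kN/m
Driving force T = W sinα = 691·sin53.6° = 556.2 kN/m
Resisting force R = c·L + N'·tanφ_j = 7·15.9 + 410.1·tan48.0° = 111.3 + 455.4 = 566.7 kN/m
FS = R / T = 566.7 / 556.2 = 1.019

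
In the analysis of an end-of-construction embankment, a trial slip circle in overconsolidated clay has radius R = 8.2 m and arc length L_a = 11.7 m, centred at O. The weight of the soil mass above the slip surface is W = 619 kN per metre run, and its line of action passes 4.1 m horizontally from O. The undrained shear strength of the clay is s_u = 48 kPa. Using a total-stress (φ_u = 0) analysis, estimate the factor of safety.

FS = 1.81

Taking moments about the centre O, the resisting moment is provided by the undrained shear strength acting along the arc:
M_R = s_u·L_a·R = 48·11.70·8.2 = 4605.1 kN·m/m
M_D = W·d = 619·4.1 = 2537.9 kN·m/m
FS = M_R / M_D = 4605.1 / 2537.9 = 1.815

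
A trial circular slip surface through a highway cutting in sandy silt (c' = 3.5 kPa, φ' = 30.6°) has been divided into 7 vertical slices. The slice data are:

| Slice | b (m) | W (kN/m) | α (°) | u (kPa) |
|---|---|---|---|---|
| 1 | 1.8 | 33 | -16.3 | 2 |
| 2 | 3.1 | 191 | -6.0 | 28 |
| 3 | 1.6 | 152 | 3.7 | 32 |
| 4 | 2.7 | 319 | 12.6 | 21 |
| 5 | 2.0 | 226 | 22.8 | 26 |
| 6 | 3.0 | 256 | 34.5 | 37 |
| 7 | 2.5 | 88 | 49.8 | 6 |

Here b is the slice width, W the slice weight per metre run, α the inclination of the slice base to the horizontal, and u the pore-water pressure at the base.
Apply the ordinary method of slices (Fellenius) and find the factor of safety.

FS = 1.45

Ordinary method of slices: FS = Σ[c'·Δl_i + (W_i cosα_i − u_i·Δl_i)·tanφ'] / Σ W_i sinα_i, with Δl_i = b_i / cosα_i.
Slice 1: Δl = 1.8/cos(-16.3°) = 1.875 m; N'_1 = 33·cos(-16.3°) − 2·1.875 = 27.9; c'Δl = 6.56; W sinα = -9.3
Slice 2: Δl = 3.1/cos(-6.0°) = 3.117 m; N'_2 = 191·cos(-6.0°) − 28·3.117 = 102.7; c'Δl = 10.91; W sinα = -20.0
Slice 3: Δl = 1.6/cos3.7° = 1.603 m; N'_3 = 152·cos3.7° − 32·1.603 = 100.4; c'Δl = 5.61; W sinα = 9.8
Slice 4: Δl = 2.7/cos12.6° = 2.767 m; N'_4 = 319·cos12.6° − 21·2.767 = 253.2; c'Δl = 9.68; W sinα = 69.6
Slice 5: Δl = 2.0/cos22.8° = 2.170 m; N'_5 = 226·cos22.8° − 26·2.170 = 151.9; c'Δl = 7.59; W sinα = 87.6
Slice 6: Δl = 3.0/cos34.5° = 3.640 m; N'_6 = 256·cos34.5° − 37·3.640 = 76.3; c'Δl = 12.74; W sinα = 145.0
Slice 7: Δl = 2.5/cos49.8° = 3.873 m; N'_7 = 88·cos49.8° − 6·3.873 = 33.6; c'Δl = 13.56; W sinα = 67.2
Σc'Δl = 66.7 kN/m; ΣN' = 746.0 kN/m; ΣW sinα = 350.0 kN/m
Resisting = 66.7 + 746.0·tan30.6° = 66.7 + 441.2 = 507.8 kN/m
FS = 507.8 / 350.0 = 1.451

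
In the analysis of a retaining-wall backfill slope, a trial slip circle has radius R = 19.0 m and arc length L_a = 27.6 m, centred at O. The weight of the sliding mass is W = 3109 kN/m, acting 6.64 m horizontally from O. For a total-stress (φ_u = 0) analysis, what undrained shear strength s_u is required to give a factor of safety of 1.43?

FS = s_u·L_a·R / (W·d), so s_u = FS·W·d / (L_a·R).
s_u = 1.43·3109·6.64 / (27.60·19.0) = 29520.6 / 524.40 = 56.29 kPa

s_u = 56.3 kPa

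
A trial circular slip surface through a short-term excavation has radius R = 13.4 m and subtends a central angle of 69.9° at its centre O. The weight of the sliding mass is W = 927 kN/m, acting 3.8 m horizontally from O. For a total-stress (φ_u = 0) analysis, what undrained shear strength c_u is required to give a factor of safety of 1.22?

FS = c_u·L_a·R / (W·d), so c_u = FS·W·d / (L_a·R).
Arc length L_a = R·θ = 13.4·(69.9°·π/180) = 13.4·1.2200 = 16.35 m
c_u = 1.22·927·3.8 / (16.35·13.4) = 4297.6 / 219.06 = 19.62 kPa

c_u = 19.6 kPa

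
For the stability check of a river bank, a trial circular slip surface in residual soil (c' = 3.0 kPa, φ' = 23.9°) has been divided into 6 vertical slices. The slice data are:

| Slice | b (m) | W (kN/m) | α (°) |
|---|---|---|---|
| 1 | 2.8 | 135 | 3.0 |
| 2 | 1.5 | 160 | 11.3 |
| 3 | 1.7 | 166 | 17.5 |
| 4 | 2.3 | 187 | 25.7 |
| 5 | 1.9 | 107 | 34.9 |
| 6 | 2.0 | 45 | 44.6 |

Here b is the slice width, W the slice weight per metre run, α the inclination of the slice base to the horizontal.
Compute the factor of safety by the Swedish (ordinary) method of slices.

Ordinary method of slices: FS = Σ[c'·Δl_i + (W_i cosα_i)·tanφ'] / Σ W_i sinα_i, with Δl_i = b_i / cosα_i.
Slice 1: Δl = 2.8/cos3.0° = 2.804 m; N'_1 = 135·cos3.0° = 134.8; c'Δl = 8.41; W sinα = 7.1
Slice 2: Δl = 1.5/cos11.3° = 1.530 m; N'_2 = 160·cos11.3° = 156.9; c'Δl = 4.59; W sinα = 31.4
Slice 3: Δl = 1.7/cos17.5° = 1.782 m; N'_3 = 166·cos17.5° = 158.3; c'Δl = 5.35; W sinα = 49.9
Slice 4: Δl = 2.3/cos25.7° = 2.553 m; N'_4 = 187·cos25.7° = 168.5; c'Δl = 7.66; W sinα = 81.1
Slice 5: Δl = 1.9/cos34.9° = 2.317 m; N'_5 = 107·cos34.9° = 87.8; c'Δl = 6.95; W sinα = 61.2
Slice 6: Δl = 2.0/cos44.6° = 2.809 m; N'_6 = 45·cos44.6° = 32.0; c'Δl = 8.43; W sinα = 31.6
Σc'Δl = 41.4 kN/m; ΣN' = 738.3 kN/m; ΣW sinα = 262.2 kN/m
Resisting = 41.4 + 738.3·tan23.9° = 41.4 + 327.2 = 368.6 kN/m
FS = 368.6 / 262.2 = 1.405

FS = 1.41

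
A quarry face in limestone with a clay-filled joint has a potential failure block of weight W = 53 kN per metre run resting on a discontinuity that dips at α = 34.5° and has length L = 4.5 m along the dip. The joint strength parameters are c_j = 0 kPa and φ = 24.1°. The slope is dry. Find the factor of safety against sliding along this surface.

FS = 0.65

Resolving the block weight along and normal to the plane and applying the Mohr–Coulomb strength on the joint:
N' = W cosα = 53·cos34.5° = 43.7 kN/m
Driving force T = W sinα = 53·sin34.5° = 30.0 kN/m
Resisting force R = c_j·L + N'·tanφ = 0·4.5 + 43.7·tan24.1° = 0.0 + 19.5 = 19.5 kN/m
FS = R / T = 19.5 / 30.0 = 0.651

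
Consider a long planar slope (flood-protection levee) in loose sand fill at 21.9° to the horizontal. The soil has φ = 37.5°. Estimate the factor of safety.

FS = 1.91

For a dry cohesionless infinite slope the factor of safety is FS = tanφ / tanβ.
FS = tan37.5° / tan21.9° = 0.7673 / 0.4020 = 1.909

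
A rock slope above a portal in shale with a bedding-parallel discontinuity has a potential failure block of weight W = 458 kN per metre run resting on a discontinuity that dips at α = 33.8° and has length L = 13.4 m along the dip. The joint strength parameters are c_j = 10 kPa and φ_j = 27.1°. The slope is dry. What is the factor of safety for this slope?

Resolving the block weight along and normal to the plane and applying the Mohr–Coulomb strength on the joint:
N' = W cosα = 458·cos33.8° = 380.6 kN/m
Driving force T = W sinα = 458·sin33.8° = 254.8 kN/m
Resisting force R = c_j·L + N'·tanφ_j = 10·13.4 + 380.6·tan27.1° = 134.0 + 194.8 = 328.8 kN/m
FS = R / T = 328.8 / 254.8 = 1.290

FS = 1.29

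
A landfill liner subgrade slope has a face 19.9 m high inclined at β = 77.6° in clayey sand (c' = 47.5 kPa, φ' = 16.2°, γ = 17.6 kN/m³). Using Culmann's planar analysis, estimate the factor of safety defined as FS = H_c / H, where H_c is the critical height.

H_c = (4c'/γ) · sinβ cosφ' / [1 − cos(β − φ')]
    = (4·47.5/17.6) · sin77.6°·cos16.2° / [1 − cos61.4°]
    = 10.795 · 0.9379 / 0.5213 = 19.42 m
FS = H_c / H = 19.42 / 19.9 = 0.976

FS = 0.98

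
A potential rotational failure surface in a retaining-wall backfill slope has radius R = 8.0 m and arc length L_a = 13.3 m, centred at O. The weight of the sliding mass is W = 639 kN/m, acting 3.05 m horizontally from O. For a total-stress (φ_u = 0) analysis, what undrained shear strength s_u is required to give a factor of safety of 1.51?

FS = s_u·L_a·R / (W·d), so s_u = FS·W·d / (L_a·R).
s_u = 1.51·639·3.05 / (13.30·8.0) = 2942.9 / 106.40 = 27.66 kPa

s_u = 27.7 kPa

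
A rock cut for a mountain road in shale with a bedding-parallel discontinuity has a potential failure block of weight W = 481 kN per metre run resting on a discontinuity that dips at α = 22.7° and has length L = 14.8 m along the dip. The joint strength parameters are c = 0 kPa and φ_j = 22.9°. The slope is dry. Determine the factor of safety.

Resolving the block weight along and normal to the plane and applying the Mohr–Coulomb strength on the joint:
N' = W cosα = 481·cos22.7° = 443.7 kN/m
Driving force T = W sinα = 481·sin22.7° = 185.6 kN/m
Resisting force R = c·L + N'·tanφ_j = 0·14.8 + 443.7·tan22.9° = 0.0 + 187.4 = 187.4 kN/m
FS = R / T = 187.4 / 185.6 = 1.010

FS = 1.01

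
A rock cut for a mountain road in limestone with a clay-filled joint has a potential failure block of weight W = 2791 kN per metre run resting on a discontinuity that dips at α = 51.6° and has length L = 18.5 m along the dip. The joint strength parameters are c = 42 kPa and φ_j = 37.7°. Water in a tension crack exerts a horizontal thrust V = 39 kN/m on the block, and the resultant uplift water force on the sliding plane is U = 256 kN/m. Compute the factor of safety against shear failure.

FS = 0.86

Resolving the block weight along and normal to the plane and applying the Mohr–Coulomb strength on the joint:
N' = W cosα − U − V sinα = 2791·cos51.6° − 256 − 39·sin51.6° = 1447.1 kN/m
Driving force T = W sinα + V cosα = 2791·sin51.6° + 39·cos51.6° = 2211.5 kN/m
Resisting force R = c·L + N'·tanφ_j = 42·18.5 + 1447.1·tan37.7° = 777.0 + 1118.4 = 1895.4 kN/m
FS = R / T = 1895.4 / 2211.5 = 0.857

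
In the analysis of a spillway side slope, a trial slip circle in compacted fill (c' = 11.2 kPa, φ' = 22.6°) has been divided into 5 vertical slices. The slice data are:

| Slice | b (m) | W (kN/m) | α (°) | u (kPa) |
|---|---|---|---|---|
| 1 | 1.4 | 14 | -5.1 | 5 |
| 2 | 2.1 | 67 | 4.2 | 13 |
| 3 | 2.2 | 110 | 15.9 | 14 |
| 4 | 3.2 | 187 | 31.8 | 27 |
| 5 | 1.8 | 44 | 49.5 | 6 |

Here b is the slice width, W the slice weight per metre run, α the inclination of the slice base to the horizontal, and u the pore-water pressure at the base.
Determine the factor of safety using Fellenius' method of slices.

FS = 1.31

Ordinary method of slices: FS = Σ[c'·Δl_i + (W_i cosα_i − u_i·Δl_i)·tanφ'] / Σ W_i sinα_i, with Δl_i = b_i / cosα_i.
Slice 1: Δl = 1.4/cos(-5.1°) = 1.406 m; N'_1 = 14·cos(-5.1°) − 5·1.406 = 6.9; c'Δl = 15.74; W sinα = -1.2
Slice 2: Δl = 2.1/cos4.2° = 2.106 m; N'_2 = 67·cos4.2° − 13·2.106 = 39.4; c'Δl = 23.58; W sinα = 4.9
Slice 3: Δl = 2.2/cos15.9° = 2.288 m; N'_3 = 110·cos15.9° − 14·2.288 = 73.8; c'Δl = 25.62; W sinα = 30.1
Slice 4: Δl = 3.2/cos31.8° = 3.765 m; N'_4 = 187·cos31.8° − 27·3.765 = 57.3; c'Δl = 42.17; W sinα = 98.5
Slice 5: Δl = 1.8/cos49.5° = 2.772 m; N'_5 = 44·cos49.5° − 6·2.772 = 11.9; c'Δl = 31.04; W sinα = 33.5
Σc'Δl = 138.2 kN/m; ΣN' = 189.3 kN/m; ΣW sinα = 165.8 kN/m
Resisting = 138.2 + 189.3·tan22.6° = 138.2 + 78.8 = 217.0 kN/m
FS = 217.0 / 165.8 = 1.309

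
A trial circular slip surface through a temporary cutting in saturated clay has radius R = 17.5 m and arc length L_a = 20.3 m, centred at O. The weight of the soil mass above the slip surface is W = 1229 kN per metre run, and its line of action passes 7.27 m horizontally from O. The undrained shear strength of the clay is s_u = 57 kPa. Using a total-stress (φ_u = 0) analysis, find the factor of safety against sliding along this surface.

FS = 2.27

Taking moments about the centre O, the resisting moment is provided by the undrained shear strength acting along the arc:
M_R = s_u·L_a·R = 57·20.30·17.5 = 20249.3 kN·m/m
M_D = W·d = 1229·7.27 = 8934.8 kN·m/m
FS = M_R / M_D = 20249.3 / 8934.8 = 2.266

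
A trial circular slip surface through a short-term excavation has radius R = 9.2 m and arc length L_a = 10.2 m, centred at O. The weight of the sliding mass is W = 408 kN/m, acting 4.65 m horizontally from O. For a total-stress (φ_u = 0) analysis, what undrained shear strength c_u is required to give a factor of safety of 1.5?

FS = c_u·L_a·R / (W·d), so c_u = FS·W·d / (L_a·R).
c_u = 1.5·408·4.65 / (10.20·9.2) = 2845.8 / 93.84 = 30.33 kPa

c_u = 30.3 kPa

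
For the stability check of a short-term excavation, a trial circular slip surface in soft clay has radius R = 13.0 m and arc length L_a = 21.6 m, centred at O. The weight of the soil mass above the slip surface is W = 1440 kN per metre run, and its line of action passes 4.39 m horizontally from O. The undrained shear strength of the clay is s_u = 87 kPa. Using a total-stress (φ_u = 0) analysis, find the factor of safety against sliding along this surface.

FS = 3.86

Taking moments about the centre O, the resisting moment is provided by the undrained shear strength acting along the arc:
M_R = s_u·L_a·R = 87·21.60·13.0 = 24429.6 kN·m/m
M_D = W·d = 1440·4.39 = 6321.6 kN·m/m
FS = M_R / M_D = 24429.6 / 6321.6 = 3.864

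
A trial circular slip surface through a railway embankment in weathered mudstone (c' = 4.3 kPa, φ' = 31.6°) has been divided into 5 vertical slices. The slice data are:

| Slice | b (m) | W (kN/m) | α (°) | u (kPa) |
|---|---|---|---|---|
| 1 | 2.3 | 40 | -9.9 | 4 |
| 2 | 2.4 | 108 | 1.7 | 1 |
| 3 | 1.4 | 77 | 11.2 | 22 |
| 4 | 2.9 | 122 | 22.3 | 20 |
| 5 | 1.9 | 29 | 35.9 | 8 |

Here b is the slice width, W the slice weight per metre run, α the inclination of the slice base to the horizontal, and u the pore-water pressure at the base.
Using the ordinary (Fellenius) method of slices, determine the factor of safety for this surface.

Ordinary method of slices: FS = Σ[c'·Δl_i + (W_i cosα_i − u_i·Δl_i)·tanφ'] / Σ W_i sinα_i, with Δl_i = b_i / cosα_i.
Slice 1: Δl = 2.3/cos(-9.9°) = 2.335 m; N'_1 = 40·cos(-9.9°) − 4·2.335 = 30.1; c'Δl = 10.04; W sinα = -6.9
Slice 2: Δl = 2.4/cos1.7° = 2.401 m; N'_2 = 108·cos1.7° − 1·2.401 = 105.6; c'Δl = 10.32; W sinα = 3.2
Slice 3: Δl = 1.4/cos11.2° = 1.427 m; N'_3 = 77·cos11.2° − 22·1.427 = 44.1; c'Δl = 6.14; W sinα = 15.0
Slice 4: Δl = 2.9/cos22.3° = 3.134 m; N'_4 = 122·cos22.3° − 20·3.134 = 50.2; c'Δl = 13.48; W sinα = 46.3
Slice 5: Δl = 1.9/cos35.9° = 2.346 m; N'_5 = 29·cos35.9° − 8·2.346 = 4.7; c'Δl = 10.09; W sinα = 17.0
Σc'Δl = 50.1 kN/m; ΣN' = 234.7 kN/m; ΣW sinα = 74.6 kN/m
Resisting = 50.1 + 234.7·tan31.6° = 50.1 + 144.4 = 194.4 kN/m
FS = 194.4 / 74.6 = 2.607

FS = 2.61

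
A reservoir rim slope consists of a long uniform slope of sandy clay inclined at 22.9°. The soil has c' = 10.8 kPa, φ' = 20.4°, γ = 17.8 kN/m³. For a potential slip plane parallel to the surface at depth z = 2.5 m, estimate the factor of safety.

For an infinite slope with a slip plane parallel to the surface (no pore pressure): FS = [c' + γz cos²β tanφ'] / [γz sinβ cosβ].
γz = 17.8·2.5 = 44.50 kN/m²
Numerator = 10.8 + 44.50·cos²22.9°·tan20.4° = 10.8 + 44.50·0.8486·0.3719 = 24.844 kPa
Denominator = 44.50·sin22.9°·cos22.9° = 44.50·0.3891·0.9212 = 15.951 kPa
FS = 24.844 / 15.951 = 1.557

FS = 1.56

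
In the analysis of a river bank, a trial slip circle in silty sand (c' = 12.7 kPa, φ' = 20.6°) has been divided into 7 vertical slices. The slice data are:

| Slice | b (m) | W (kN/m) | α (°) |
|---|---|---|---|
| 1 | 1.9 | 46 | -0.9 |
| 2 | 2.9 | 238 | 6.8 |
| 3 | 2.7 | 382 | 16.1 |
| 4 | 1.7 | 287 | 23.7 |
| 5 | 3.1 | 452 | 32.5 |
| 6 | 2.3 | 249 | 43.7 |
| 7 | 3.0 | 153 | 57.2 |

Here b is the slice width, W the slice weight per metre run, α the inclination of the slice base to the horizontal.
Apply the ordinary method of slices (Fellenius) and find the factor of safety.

FS = 1.09

Ordinary method of slices: FS = Σ[c'·Δl_i + (W_i cosα_i)·tanφ'] / Σ W_i sinα_i, with Δl_i = b_i / cosα_i.
Slice 1: Δl = 1.9/cos(-0.9°) = 1.900 m; N'_1 = 46·cos(-0.9°) = 46.0; c'Δl = 24.13; W sinα = -0.7
Slice 2: Δl = 2.9/cos6.8° = 2.921 m; N'_2 = 238·cos6.8° = 236.3; c'Δl = 37.09; W sinα = 28.2
Slice 3: Δl = 2.7/cos16.1° = 2.810 m; N'_3 = 382·cos16.1° = 367.0; c'Δl = 35.69; W sinα = 105.9
Slice 4: Δl = 1.7/cos23.7° = 1.857 m; N'_4 = 287·cos23.7° = 262.8; c'Δl = 23.58; W sinα = 115.4
Slice 5: Δl = 3.1/cos32.5° = 3.676 m; N'_5 = 452·cos32.5° = 381.2; c'Δl = 46.68; W sinα = 242.9
Slice 6: Δl = 2.3/cos43.7° = 3.181 m; N'_6 = 249·cos43.7° = 180.0; c'Δl = 40.40; W sinα = 172.0
Slice 7: Δl = 3.0/cos57.2° = 5.538 m; N'_7 = 153·cos57.2° = 82.9; c'Δl = 70.33; W sinα = 128.6
Σc'Δl = 277.9 kN/m; ΣN' = 1556.2 kN/m; ΣW sinα = 792.2 kN/m
Resisting = 277.9 + 1556.2·tan20.6° = 277.9 + 585.0 = 862.9 kN/m
FS = 862.9 / 792.2 = 1.089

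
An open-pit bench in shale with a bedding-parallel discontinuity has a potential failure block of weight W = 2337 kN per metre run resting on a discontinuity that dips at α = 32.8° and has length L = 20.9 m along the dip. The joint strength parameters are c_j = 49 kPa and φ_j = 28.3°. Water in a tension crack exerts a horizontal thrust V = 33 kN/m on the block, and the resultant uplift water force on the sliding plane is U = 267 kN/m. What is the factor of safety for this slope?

FS = 1.49

Resolving the block weight along and normal to the plane and applying the Mohr–Coulomb strength on the joint:
N' = W cosα − U − V sinα = 2337·cos32.8° − 267 − 33·sin32.8° = 1679.5 kN/m
Driving force T = W sinα + V cosα = 2337·sin32.8° + 33·cos32.8° = 1293.7 kN/m
Resisting force R = c_j·L + N'·tanφ_j = 49·20.9 + 1679.5·tan28.3° = 1024.1 + 904.3 = 1928.4 kN/m
FS = R / T = 1928.4 / 1293.7 = 1.491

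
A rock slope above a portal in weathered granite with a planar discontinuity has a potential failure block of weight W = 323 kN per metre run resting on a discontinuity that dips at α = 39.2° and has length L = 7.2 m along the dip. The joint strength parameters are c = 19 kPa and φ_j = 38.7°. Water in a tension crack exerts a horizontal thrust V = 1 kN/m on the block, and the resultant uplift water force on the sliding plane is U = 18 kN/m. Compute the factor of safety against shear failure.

Resolving the block weight along and normal to the plane and applying the Mohr–Coulomb strength on the joint:
N' = W cosα − U − V sinα = 323·cos39.2° − 18 − 1·sin39.2° = 231.7 kN/m
Driving force T = W sinα + V cosα = 323·sin39.2° + 1·cos39.2° = 204.9 kN/m
Resisting force R = c·L + N'·tanφ_j = 19·7.2 + 231.7·tan38.7° = 136.8 + 185.6 = 322.4 kN/m
FS = R / T = 322.4 / 204.9 = 1.573

FS = 1.57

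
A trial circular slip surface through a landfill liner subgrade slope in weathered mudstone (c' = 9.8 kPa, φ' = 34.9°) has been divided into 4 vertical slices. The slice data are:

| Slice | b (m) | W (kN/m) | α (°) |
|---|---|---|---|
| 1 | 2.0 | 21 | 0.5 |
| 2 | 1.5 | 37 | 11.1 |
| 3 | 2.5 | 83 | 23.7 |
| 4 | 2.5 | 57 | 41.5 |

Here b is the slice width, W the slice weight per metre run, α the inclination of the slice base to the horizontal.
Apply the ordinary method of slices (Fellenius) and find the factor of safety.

Ordinary method of slices: FS = Σ[c'·Δl_i + (W_i cosα_i)·tanφ'] / Σ W_i sinα_i, with Δl_i = b_i / cosα_i.
Slice 1: Δl = 2.0/cos0.5° = 2.000 m; N'_1 = 21·cos0.5° = 21.0; c'Δl = 19.60; W sinα = 0.2
Slice 2: Δl = 1.5/cos11.1° = 1.529 m; N'_2 = 37·cos11.1° = 36.3; c'Δl = 14.98; W sinα = 7.1
Slice 3: Δl = 2.5/cos23.7° = 2.730 m; N'_3 = 83·cos23.7° = 76.0; c'Δl = 26.76; W sinα = 33.4
Slice 4: Δl = 2.5/cos41.5° = 3.338 m; N'_4 = 57·cos41.5° = 42.7; c'Δl = 32.71; W sinα = 37.8
Σc'Δl = 94.0 kN/m; ΣN' = 176.0 kN/m; ΣW sinα = 78.4 kN/m
Resisting = 94.0 + 176.0·tan34.9° = 94.0 + 122.8 = 216.8 kN/m
FS = 216.8 / 78.4 = 2.764

FS = 2.76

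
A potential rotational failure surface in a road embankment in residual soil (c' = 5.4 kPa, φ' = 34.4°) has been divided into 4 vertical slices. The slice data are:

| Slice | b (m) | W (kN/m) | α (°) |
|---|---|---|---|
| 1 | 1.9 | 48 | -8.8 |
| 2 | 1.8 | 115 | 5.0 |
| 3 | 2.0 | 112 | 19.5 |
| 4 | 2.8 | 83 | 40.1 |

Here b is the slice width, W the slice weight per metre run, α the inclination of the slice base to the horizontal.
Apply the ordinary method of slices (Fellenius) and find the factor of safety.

Ordinary method of slices: FS = Σ[c'·Δl_i + (W_i cosα_i)·tanφ'] / Σ W_i sinα_i, with Δl_i = b_i / cosα_i.
Slice 1: Δl = 1.9/cos(-8.8°) = 1.923 m; N'_1 = 48·cos(-8.8°) = 47.4; c'Δl = 10.38; W sinα = -7.3
Slice 2: Δl = 1.8/cos5.0° = 1.807 m; N'_2 = 115·cos5.0° = 114.6; c'Δl = 9.76; W sinα = 10.0
Slice 3: Δl = 2.0/cos19.5° = 2.122 m; N'_3 = 112·cos19.5° = 105.6; c'Δl = 11.46; W sinα = 37.4
Slice 4: Δl = 2.8/cos40.1° = 3.661 m; N'_4 = 83·cos40.1° = 63.5; c'Δl = 19.77; W sinα = 53.5
Σc'Δl = 51.4 kN/m; ΣN' = 331.1 kN/m; ΣW sinα = 93.5 kN/m
Resisting = 51.4 + 331.1·tan34.4° = 51.4 + 226.7 = 278.0 kN/m
FS = 278.0 / 93.5 = 2.973

FS = 2.97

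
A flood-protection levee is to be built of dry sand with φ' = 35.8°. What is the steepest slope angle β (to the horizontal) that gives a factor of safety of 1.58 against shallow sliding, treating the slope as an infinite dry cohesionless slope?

For an infinite dry cohesionless slope FS = tanφ'/tanβ, so tanβ = tanφ' / FS.
tanβ = tan35.8° / 1.58 = 0.7212 / 1.58 = 0.4565
β = arctan(0.4565) = 24.54°

β = 24.5°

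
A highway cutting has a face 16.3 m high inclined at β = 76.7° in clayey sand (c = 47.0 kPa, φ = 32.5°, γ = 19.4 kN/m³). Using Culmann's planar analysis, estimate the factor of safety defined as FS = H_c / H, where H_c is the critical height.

FS = 1.72

H_c = (4c/γ) · sinβ cosφ / [1 − cos(β − φ)]
    = (4·47.0/19.4) · sin76.7°·cos32.5° / [1 − cos44.2°]
    = 9.691 · 0.8208 / 0.2831 = 28.10 m
FS = H_c / H = 28.10 / 16.3 = 1.724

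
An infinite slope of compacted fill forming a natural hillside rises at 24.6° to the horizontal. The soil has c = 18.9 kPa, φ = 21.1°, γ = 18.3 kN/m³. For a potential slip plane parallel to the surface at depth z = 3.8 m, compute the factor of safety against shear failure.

FS = 1.56

For an infinite slope with a slip plane parallel to the surface (no pore pressure): FS = [c + γz cos²β tanφ] / [γz sinβ cosβ].
γz = 18.3·3.8 = 69.54 kN/m²
Numerator = 18.9 + 69.54·cos²24.6°·tan21.1° = 18.9 + 69.54·0.8267·0.3859 = 41.083 kPa
Denominator = 69.54·sin24.6°·cos24.6° = 69.54·0.4163·0.9092 = 26.321 kPa
FS = 41.083 / 26.321 = 1.561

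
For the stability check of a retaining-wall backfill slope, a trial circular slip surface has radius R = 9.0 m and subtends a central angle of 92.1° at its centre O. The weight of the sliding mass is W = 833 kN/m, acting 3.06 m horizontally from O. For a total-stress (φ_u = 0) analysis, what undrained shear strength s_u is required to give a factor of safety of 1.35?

FS = s_u·L_a·R / (W·d), so s_u = FS·W·d / (L_a·R).
Arc length L_a = R·θ = 9.0·(92.1°·π/180) = 9.0·1.6074 = 14.47 m
s_u = 1.35·833·3.06 / (14.47·9.0) = 3441.1 / 130.20 = 26.43 kPa

s_u = 26.4 kPa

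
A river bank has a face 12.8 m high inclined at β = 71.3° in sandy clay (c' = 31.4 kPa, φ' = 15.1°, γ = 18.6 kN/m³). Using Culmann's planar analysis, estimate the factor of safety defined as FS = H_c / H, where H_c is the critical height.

H_c = (4c'/γ) · sinβ cosφ' / [1 − cos(β − φ')]
    = (4·31.4/18.6) · sin71.3°·cos15.1° / [1 − cos56.2°]
    = 6.753 · 0.9145 / 0.4437 = 13.92 m
FS = H_c / H = 13.92 / 12.8 = 1.087

FS = 1.09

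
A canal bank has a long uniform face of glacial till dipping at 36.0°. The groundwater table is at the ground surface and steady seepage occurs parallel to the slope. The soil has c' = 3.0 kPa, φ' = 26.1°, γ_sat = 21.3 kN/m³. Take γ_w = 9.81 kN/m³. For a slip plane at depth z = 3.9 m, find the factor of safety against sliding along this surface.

With seepage parallel to the slope and the water table at the surface, the effective normal stress on the slip plane uses the buoyant unit weight γ' = γ_sat − γ_w while the driving shear stress uses γ_sat:
FS = [c' + γ' z cos²β tanφ'] / [γ_sat z sinβ cosβ]
γ' = 21.3 − 9.81 = 11.49 kN/m³
Numerator = 3.0 + 11.49·3.9·cos²36.0°·tan26.1° = 3.0 + 11.49·3.9·0.6545·0.4899 = 17.368 kPa
Denominator = 21.3·3.9·sin36.0°·cos36.0° = 21.3·3.9·0.5878·0.8090 = 39.502 kPa
FS = 17.368 / 39.502 = 0.440

FS = 0.44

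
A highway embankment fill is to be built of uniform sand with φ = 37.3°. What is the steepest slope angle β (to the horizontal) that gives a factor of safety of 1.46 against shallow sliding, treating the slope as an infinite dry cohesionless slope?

For an infinite dry cohesionless slope FS = tanφ/tanβ, so tanβ = tanφ / FS.
tanβ = tan37.3° / 1.46 = 0.7618 / 1.46 = 0.5218
β = arctan(0.5218) = 27.55°

β = 27.6°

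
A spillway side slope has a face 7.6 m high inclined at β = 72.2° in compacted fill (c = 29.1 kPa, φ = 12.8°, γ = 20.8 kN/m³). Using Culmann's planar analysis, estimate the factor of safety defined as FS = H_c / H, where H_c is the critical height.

FS = 1.39

H_c = (4c/γ) · sinβ cosφ / [1 − cos(β − φ)]
    = (4·29.1/20.8) · sin72.2°·cos12.8° / [1 − cos59.4°]
    = 5.596 · 0.9285 / 0.4910 = 10.58 m
FS = H_c / H = 10.58 / 7.6 = 1.393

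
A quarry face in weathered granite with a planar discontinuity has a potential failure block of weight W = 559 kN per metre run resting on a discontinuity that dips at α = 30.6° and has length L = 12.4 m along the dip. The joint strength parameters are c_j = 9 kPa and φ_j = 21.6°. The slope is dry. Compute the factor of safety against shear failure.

FS = 1.06

Resolving the block weight along and normal to the plane and applying the Mohr–Coulomb strength on the joint:
N' = W cosα = 559·cos30.6° = 481.2 kN/m
Driving force T = W sinα = 559·sin30.6° = 284.6 kN/m
Resisting force R = c_j·L + N'·tanφ_j = 9·12.4 + 481.2·tan21.6° = 111.6 + 190.5 = 302.1 kN/m
FS = R / T = 302.1 / 284.6 = 1.062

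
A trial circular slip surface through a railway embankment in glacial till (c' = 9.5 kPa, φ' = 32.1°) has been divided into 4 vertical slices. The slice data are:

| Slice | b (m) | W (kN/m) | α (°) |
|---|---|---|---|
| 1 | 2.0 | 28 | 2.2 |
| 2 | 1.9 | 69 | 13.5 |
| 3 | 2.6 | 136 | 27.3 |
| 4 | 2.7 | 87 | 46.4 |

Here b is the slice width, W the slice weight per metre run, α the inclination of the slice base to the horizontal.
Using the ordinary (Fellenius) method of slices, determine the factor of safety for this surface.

FS = 1.93

Ordinary method of slices: FS = Σ[c'·Δl_i + (W_i cosα_i)·tanφ'] / Σ W_i sinα_i, with Δl_i = b_i / cosα_i.
Slice 1: Δl = 2.0/cos2.2° = 2.001 m; N'_1 = 28·cos2.2° = 28.0; c'Δl = 19.01; W sinα = 1.1
Slice 2: Δl = 1.9/cos13.5° = 1.954 m; N'_2 = 69·cos13.5° = 67.1; c'Δl = 18.56; W sinα = 16.1
Slice 3: Δl = 2.6/cos27.3° = 2.926 m; N'_3 = 136·cos27.3° = 120.9; c'Δl = 27.80; W sinα = 62.4
Slice 4: Δl = 2.7/cos46.4° = 3.915 m; N'_4 = 87·cos46.4° = 60.0; c'Δl = 37.19; W sinα = 63.0
Σc'Δl = 102.6 kN/m; ΣN' = 275.9 kN/m; ΣW sinα = 142.6 kN/m
Resisting = 102.6 + 275.9·tan32.1° = 102.6 + 173.1 = 275.7 kN/m
FS = 275.7 / 142.6 = 1.934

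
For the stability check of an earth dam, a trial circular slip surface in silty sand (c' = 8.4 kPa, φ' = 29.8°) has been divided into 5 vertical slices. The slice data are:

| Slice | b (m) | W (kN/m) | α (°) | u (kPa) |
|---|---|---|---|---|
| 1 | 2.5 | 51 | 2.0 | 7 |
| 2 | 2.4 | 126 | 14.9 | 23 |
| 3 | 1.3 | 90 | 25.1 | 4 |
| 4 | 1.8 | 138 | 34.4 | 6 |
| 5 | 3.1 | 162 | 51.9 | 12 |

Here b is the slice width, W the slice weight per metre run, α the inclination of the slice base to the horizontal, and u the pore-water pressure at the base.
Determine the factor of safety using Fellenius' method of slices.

Ordinary method of slices: FS = Σ[c'·Δl_i + (W_i cosα_i − u_i·Δl_i)·tanφ'] / Σ W_i sinα_i, with Δl_i = b_i / cosα_i.
Slice 1: Δl = 2.5/cos2.0° = 2.502 m; N'_1 = 51·cos2.0° − 7·2.502 = 33.5; c'Δl = 21.01; W sinα = 1.8
Slice 2: Δl = 2.4/cos14.9° = 2.484 m; N'_2 = 126·cos14.9° − 23·2.484 = 64.6; c'Δl = 20.86; W sinα = 32.4
Slice 3: Δl = 1.3/cos25.1° = 1.436 m; N'_3 = 90·cos25.1° − 4·1.436 = 75.8; c'Δl = 12.06; W sinα = 38.2
Slice 4: Δl = 1.8/cos34.4° = 2.182 m; N'_4 = 138·cos34.4° − 6·2.182 = 100.8; c'Δl = 18.32; W sinα = 78.0
Slice 5: Δl = 3.1/cos51.9° = 5.024 m; N'_5 = 162·cos51.9° − 12·5.024 = 39.7; c'Δl = 42.20; W sinα = 127.5
Σc'Δl = 114.5 kN/m; ΣN' = 314.3 kN/m; ΣW sinα = 277.8 kN/m
Resisting = 114.5 + 314.3·tan29.8° = 114.5 + 180.0 = 294.5 kN/m
FS = 294.5 / 277.8 = 1.060

FS = 1.06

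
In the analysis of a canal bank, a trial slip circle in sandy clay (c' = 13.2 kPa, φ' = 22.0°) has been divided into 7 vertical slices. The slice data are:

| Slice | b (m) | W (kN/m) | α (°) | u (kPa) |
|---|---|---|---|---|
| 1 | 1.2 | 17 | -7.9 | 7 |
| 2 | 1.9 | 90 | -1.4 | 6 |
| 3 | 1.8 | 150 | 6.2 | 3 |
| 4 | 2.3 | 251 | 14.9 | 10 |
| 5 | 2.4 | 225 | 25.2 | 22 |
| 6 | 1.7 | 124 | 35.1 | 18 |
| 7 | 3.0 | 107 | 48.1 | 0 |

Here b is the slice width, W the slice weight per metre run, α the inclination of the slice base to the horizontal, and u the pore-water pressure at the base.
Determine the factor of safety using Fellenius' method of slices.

Ordinary method of slices: FS = Σ[c'·Δl_i + (W_i cosα_i − u_i·Δl_i)·tanφ'] / Σ W_i sinα_i, with Δl_i = b_i / cosα_i.
Slice 1: Δl = 1.2/cos(-7.9°) = 1.211 m; N'_1 = 17·cos(-7.9°) − 7·1.211 = 8.4; c'Δl = 15.99; W sinα = -2.3
Slice 2: Δl = 1.9/cos(-1.4°) = 1.901 m; N'_2 = 90·cos(-1.4°) − 6·1.901 = 78.6; c'Δl = 25.09; W sinα = -2.2
Slice 3: Δl = 1.8/cos6.2° = 1.811 m; N'_3 = 150·cos6.2° − 3·1.811 = 143.7; c'Δl = 23.90; W sinα = 16.2
Slice 4: Δl = 2.3/cos14.9° = 2.380 m; N'_4 = 251·cos14.9° − 10·2.380 = 218.8; c'Δl = 31.42; W sinα = 64.5
Slice 5: Δl = 2.4/cos25.2° = 2.652 m; N'_5 = 225·cos25.2° − 22·2.652 = 145.2; c'Δl = 35.01; W sinα = 95.8
Slice 6: Δl = 1.7/cos35.1° = 2.078 m; N'_6 = 124·cos35.1° − 18·2.078 = 64.0; c'Δl = 27.43; W sinα = 71.3
Slice 7: Δl = 3.0/cos48.1° = 4.492 m; N'_7 = 107·cos48.1° − 0·4.492 = 71.5; c'Δl = 59.30; W sinα = 79.6
Σc'Δl = 218.1 kN/m; ΣN' = 730.1 kN/m; ΣW sinα = 322.9 kN/m
Resisting = 218.1 + 730.1·tan22.0° = 218.1 + 295.0 = 513.1 kN/m
FS = 513.1 / 322.9 = 1.589

FS = 1.59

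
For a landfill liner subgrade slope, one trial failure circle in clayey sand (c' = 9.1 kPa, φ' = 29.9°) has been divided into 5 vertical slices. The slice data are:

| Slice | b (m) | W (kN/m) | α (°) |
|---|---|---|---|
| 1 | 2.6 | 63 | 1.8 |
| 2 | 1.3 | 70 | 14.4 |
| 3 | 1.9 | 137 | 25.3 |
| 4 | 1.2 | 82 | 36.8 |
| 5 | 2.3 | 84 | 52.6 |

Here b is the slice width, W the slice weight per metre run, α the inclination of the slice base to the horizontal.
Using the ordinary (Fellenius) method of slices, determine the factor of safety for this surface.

Ordinary method of slices: FS = Σ[c'·Δl_i + (W_i cosα_i)·tanφ'] / Σ W_i sinα_i, with Δl_i = b_i / cosα_i.
Slice 1: Δl = 2.6/cos1.8° = 2.601 m; N'_1 = 63·cos1.8° = 63.0; c'Δl = 23.67; W sinα = 2.0
Slice 2: Δl = 1.3/cos14.4° = 1.342 m; N'_2 = 70·cos14.4° = 67.8; c'Δl = 12.21; W sinα = 17.4
Slice 3: Δl = 1.9/cos25.3° = 2.102 m; N'_3 = 137·cos25.3° = 123.9; c'Δl = 19.12; W sinα = 58.5
Slice 4: Δl = 1.2/cos36.8° = 1.499 m; N'_4 = 82·cos36.8° = 65.7; c'Δl = 13.64; W sinα = 49.1
Slice 5: Δl = 2.3/cos52.6° = 3.787 m; N'_5 = 84·cos52.6° = 51.0; c'Δl = 34.46; W sinα = 66.7
Σc'Δl = 103.1 kN/m; ΣN' = 371.3 kN/m; ΣW sinα = 193.8 kN/m
Resisting = 103.1 + 371.3·tan29.9° = 103.1 + 213.5 = 316.6 kN/m
FS = 316.6 / 193.8 = 1.634

FS = 1.63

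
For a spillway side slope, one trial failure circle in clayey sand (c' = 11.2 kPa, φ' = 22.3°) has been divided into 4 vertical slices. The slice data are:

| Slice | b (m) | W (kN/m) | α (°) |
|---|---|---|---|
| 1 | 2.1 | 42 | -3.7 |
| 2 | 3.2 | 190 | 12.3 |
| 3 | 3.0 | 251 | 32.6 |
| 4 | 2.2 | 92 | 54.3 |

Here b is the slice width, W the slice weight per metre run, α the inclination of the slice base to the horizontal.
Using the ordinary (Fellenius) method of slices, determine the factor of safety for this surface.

Ordinary method of slices: FS = Σ[c'·Δl_i + (W_i cosα_i)·tanφ'] / Σ W_i sinα_i, with Δl_i = b_i / cosα_i.
Slice 1: Δl = 2.1/cos(-3.7°) = 2.104 m; N'_1 = 42·cos(-3.7°) = 41.9; c'Δl = 23.57; W sinα = -2.7
Slice 2: Δl = 3.2/cos12.3° = 3.275 m; N'_2 = 190·cos12.3° = 185.6; c'Δl = 36.68; W sinα = 40.5
Slice 3: Δl = 3.0/cos32.6° = 3.561 m; N'_3 = 251·cos32.6° = 211.5; c'Δl = 39.88; W sinα = 135.2
Slice 4: Δl = 2.2/cos54.3° = 3.770 m; N'_4 = 92·cos54.3° = 53.7; c'Δl = 42.22; W sinα = 74.7
Σc'Δl = 142.4 kN/m; ΣN' = 492.7 kN/m; ΣW sinα = 247.7 kN/m
Resisting = 142.4 + 492.7·tan22.3° = 142.4 + 202.1 = 344.4 kN/m
FS = 344.4 / 247.7 = 1.390

FS = 1.39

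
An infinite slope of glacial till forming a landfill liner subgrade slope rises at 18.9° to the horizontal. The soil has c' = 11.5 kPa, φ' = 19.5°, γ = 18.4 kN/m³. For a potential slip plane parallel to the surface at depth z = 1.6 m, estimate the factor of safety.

FS = 2.31

For an infinite slope with a slip plane parallel to the surface (no pore pressure): FS = [c' + γz cos²β tanφ'] / [γz sinβ cosβ].
γz = 18.4·1.6 = 29.44 kN/m²
Numerator = 11.5 + 29.44·cos²18.9°·tan19.5° = 11.5 + 29.44·0.8951·0.3541 = 20.831 kPa
Denominator = 29.44·sin18.9°·cos18.9° = 29.44·0.3239·0.9461 = 9.022 kPa
FS = 20.831 / 9.022 = 2.309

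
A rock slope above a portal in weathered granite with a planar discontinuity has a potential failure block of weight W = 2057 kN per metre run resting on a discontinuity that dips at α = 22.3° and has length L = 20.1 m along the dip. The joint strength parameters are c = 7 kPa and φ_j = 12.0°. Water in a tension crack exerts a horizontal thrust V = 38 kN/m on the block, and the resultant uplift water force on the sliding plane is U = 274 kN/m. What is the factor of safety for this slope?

Resolving the block weight along and normal to the plane and applying the Mohr–Coulomb strength on the joint:
N' = W cosα − U − V sinα = 2057·cos22.3° − 274 − 38·sin22.3° = 1614.7 kN/m
Driving force T = W sinα + V cosα = 2057·sin22.3° + 38·cos22.3° = 815.7 kN/m
Resisting force R = c·L + N'·tanφ_j = 7·20.1 + 1614.7·tan12.0° = 140.7 + 343.2 = 483.9 kN/m
FS = R / T = 483.9 / 815.7 = 0.593

FS = 0.59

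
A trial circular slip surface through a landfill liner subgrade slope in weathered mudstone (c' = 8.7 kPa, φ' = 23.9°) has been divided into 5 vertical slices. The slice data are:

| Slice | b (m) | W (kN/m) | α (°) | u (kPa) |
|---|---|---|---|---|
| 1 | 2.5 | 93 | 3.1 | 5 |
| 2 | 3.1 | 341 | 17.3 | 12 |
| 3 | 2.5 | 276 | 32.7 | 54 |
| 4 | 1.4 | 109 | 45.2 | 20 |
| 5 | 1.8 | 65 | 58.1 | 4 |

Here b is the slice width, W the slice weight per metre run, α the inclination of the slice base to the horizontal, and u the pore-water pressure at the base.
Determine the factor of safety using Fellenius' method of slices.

FS = 0.88

Ordinary method of slices: FS = Σ[c'·Δl_i + (W_i cosα_i − u_i·Δl_i)·tanφ'] / Σ W_i sinα_i, with Δl_i = b_i / cosα_i.
Slice 1: Δl = 2.5/cos3.1° = 2.504 m; N'_1 = 93·cos3.1° − 5·2.504 = 80.3; c'Δl = 21.78; W sinα = 5.0
Slice 2: Δl = 3.1/cos17.3° = 3.247 m; N'_2 = 341·cos17.3° − 12·3.247 = 286.6; c'Δl = 28.25; W sinα = 101.4
Slice 3: Δl = 2.5/cos32.7° = 2.971 m; N'_3 = 276·cos32.7° − 54·2.971 = 71.8; c'Δl = 25.85; W sinα = 149.1
Slice 4: Δl = 1.4/cos45.2° = 1.987 m; N'_4 = 109·cos45.2° − 20·1.987 = 37.1; c'Δl = 17.29; W sinα = 77.3
Slice 5: Δl = 1.8/cos58.1° = 3.406 m; N'_5 = 65·cos58.1° − 4·3.406 = 20.7; c'Δl = 29.63; W sinα = 55.2
Σc'Δl = 122.8 kN/m; ΣN' = 496.6 kN/m; ΣW sinα = 388.1 kN/m
Resisting = 122.8 + 496.6·tan23.9° = 122.8 + 220.1 = 342.8 kN/m
FS = 342.8 / 388.1 = 0.883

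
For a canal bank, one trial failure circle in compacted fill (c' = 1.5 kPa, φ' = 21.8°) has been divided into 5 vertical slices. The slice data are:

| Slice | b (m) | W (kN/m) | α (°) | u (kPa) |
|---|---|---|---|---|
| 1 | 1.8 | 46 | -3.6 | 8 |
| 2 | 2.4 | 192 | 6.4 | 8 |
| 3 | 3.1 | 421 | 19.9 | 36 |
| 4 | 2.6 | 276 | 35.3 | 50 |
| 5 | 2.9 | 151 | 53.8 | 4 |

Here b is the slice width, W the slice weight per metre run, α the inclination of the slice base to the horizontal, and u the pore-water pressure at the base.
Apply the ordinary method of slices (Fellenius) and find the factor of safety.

FS = 0.61

Ordinary method of slices: FS = Σ[c'·Δl_i + (W_i cosα_i − u_i·Δl_i)·tanφ'] / Σ W_i sinα_i, with Δl_i = b_i / cosα_i.
Slice 1: Δl = 1.8/cos(-3.6°) = 1.804 m; N'_1 = 46·cos(-3.6°) − 8·1.804 = 31.5; c'Δl = 2.71; W sinα = -2.9
Slice 2: Δl = 2.4/cos6.4° = 2.415 m; N'_2 = 192·cos6.4° − 8·2.415 = 171.5; c'Δl = 3.62; W sinα = 21.4
Slice 3: Δl = 3.1/cos19.9° = 3.297 m; N'_3 = 421·cos19.9° − 36·3.297 = 277.2; c'Δl = 4.95; W sinα = 143.3
Slice 4: Δl = 2.6/cos35.3° = 3.186 m; N'_4 = 276·cos35.3° − 50·3.186 = 66.0; c'Δl = 4.78; W sinα = 159.5
Slice 5: Δl = 2.9/cos53.8° = 4.910 m; N'_5 = 151·cos53.8° − 4·4.910 = 69.5; c'Δl = 7.37; W sinα = 121.9
Σc'Δl = 23.4 kN/m; ΣN' = 615.6 kN/m; ΣW sinα = 443.2 kN/m
Resisting = 23.4 + 615.6·tan21.8° = 23.4 + 246.2 = 269.7 kN/m
FS = 269.7 / 443.2 = 0.608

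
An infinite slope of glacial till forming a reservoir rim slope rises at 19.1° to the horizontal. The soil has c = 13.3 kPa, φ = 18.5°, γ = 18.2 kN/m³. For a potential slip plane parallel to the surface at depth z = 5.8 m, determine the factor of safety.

FS = 1.37

For an infinite slope with a slip plane parallel to the surface (no pore pressure): FS = [c + γz cos²β tanφ] / [γz sinβ cosβ].
γz = 18.2·5.8 = 105.56 kN/m²
Numerator = 13.3 + 105.56·cos²19.1°·tan18.5° = 13.3 + 105.56·0.8929·0.3346 = 44.838 kPa
Denominator = 105.56·sin19.1°·cos19.1° = 105.56·0.3272·0.9449 = 32.640 kPa
FS = 44.838 / 32.640 = 1.374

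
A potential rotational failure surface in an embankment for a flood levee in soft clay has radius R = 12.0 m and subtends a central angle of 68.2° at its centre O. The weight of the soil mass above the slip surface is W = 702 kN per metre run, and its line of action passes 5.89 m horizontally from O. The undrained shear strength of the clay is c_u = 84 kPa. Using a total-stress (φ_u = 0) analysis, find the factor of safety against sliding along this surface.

FS = 3.48

Taking moments about the centre O, the resisting moment is provided by the undrained shear strength acting along the arc:
Arc length L_a = R·θ = 12.0·(68.2°·π/180) = 12.0·1.1903 = 14.28 m
M_R = c_u·L_a·R = 84·14.28·12.0 = 14398.0 kN·m/m
M_D = W·d = 702·5.89 = 4134.8 kN·m/m
FS = M_R / M_D = 14398.0 / 4134.8 = 3.482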